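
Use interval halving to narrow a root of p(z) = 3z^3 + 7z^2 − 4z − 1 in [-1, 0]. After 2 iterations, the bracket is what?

m = -0.5, p(m) = 2.375 (+); new bracket [-0.5, 0]
m = -0.25, p(m) = 0.390625 (+); new bracket [-0.25, 0]

[-0.25, 0]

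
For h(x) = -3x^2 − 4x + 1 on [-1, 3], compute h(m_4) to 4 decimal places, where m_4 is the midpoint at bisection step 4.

x = 1 gives h = -6, negative; keep [-1, 1]
x = 0 gives h = 1, positive; keep [0, 1]
x = 0.5 gives h = -1.75, negative; keep [0, 0.5]
x = 0.25 gives h = -0.1875, negative; keep [0, 0.25]

-0.1875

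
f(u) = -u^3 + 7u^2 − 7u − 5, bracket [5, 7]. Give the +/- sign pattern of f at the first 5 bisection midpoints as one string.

-+--+

u = 6 gives f = -11, negative; keep [5, 6]
u = 5.5 gives f = 1.875, positive; keep [5.5, 6]
u = 5.75 gives f = -3.921875, negative; keep [5.5, 5.75]
u = 5.625 gives f = -0.8691, negative; keep [5.5, 5.625]
u = 5.5625 gives f = 0.5408, positive; keep [5.5625, 5.625]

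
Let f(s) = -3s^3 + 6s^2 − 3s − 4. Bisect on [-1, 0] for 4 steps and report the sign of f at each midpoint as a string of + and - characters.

m = -0.5, f(m) = -0.625 (−); new bracket [-1, -0.5]
m = -0.75, f(m) = 2.890625 (+); new bracket [-0.75, -0.5]
m = -0.625, f(m) = 0.951172 (+); new bracket [-0.625, -0.5]
m = -0.5625, f(m) = 0.1199 (+); new bracket [-0.5625, -0.5]

-+++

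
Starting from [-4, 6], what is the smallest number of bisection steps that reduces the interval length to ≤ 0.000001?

24

Width after n steps is 10/2^n. Need 2^n ≥ 10/0.000001 = 10000000.
2^23 = 8388608 < 10000000 ≤ 2^24 = 16777216, so n = 24.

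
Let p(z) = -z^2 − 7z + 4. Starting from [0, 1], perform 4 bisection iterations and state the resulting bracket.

z = 0.5 gives p = 0.25, positive; keep [0.5, 1]
z = 0.75 gives p = -1.8125, negative; keep [0.5, 0.75]
z = 0.625 gives p = -0.765625, negative; keep [0.5, 0.625]
z = 0.5625 gives p = -0.2539, negative; keep [0.5, 0.5625]

[0.5, 0.5625]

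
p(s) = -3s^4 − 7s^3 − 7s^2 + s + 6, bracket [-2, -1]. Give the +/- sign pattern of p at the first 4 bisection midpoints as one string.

s = -1.5 gives p = -2.8125, negative; keep [-1.5, -1]
s = -1.25 gives p = 0.160156, positive; keep [-1.5, -1.25]
s = -1.375 gives p = -1.135498, negative; keep [-1.375, -1.25]
s = -1.3125 gives p = -0.4468, negative; keep [-1.3125, -1.25]

-+--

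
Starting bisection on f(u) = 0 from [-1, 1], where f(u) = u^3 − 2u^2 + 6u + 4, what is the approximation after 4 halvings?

u = 0 gives f = 4, positive; keep [-1, 0]
u = -0.5 gives f = 0.375, positive; keep [-1, -0.5]
u = -0.75 gives f = -2.046875, negative; keep [-0.75, -0.5]
u = -0.625 gives f = -0.7754, negative; keep [-0.625, -0.5]

-0.625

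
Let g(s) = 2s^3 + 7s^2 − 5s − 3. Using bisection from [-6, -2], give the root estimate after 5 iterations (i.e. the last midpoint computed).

s = -4 gives g = 1, positive; keep [-6, -4]
s = -5 gives g = -53, negative; keep [-5, -4]
s = -4.5 gives g = -21, negative; keep [-4.5, -4]
s = -4.25 gives g = -8.8438, negative; keep [-4.25, -4]
s = -4.125 gives g = -3.6445, negative; keep [-4.125, -4]

-4.125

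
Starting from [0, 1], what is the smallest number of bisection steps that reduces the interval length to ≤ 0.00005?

Width after n steps is 1/2^n. Need 2^n ≥ 1/0.00005 = 20000.
2^14 = 16384 < 20000 ≤ 2^15 = 32768, so n = 15.

15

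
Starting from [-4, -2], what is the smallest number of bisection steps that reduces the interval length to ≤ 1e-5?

Width after n steps is 2/2^n. Need 2^n ≥ 2/1e-5 = 200000.
2^17 = 131072 < 200000 ≤ 2^18 = 262144, so n = 18.

18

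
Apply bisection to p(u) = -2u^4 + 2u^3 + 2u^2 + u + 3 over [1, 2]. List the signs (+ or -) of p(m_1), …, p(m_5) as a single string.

u = 1.5 gives p = 5.625, positive; keep [1.5, 2]
u = 1.75 gives p = 2.835938, positive; keep [1.75, 2]
u = 1.875 gives p = 0.370605, positive; keep [1.875, 2]
u = 1.9375 gives p = -1.1919, negative; keep [1.875, 1.9375]
u = 1.90625 gives p = -0.3812, negative; keep [1.875, 1.90625]

+++--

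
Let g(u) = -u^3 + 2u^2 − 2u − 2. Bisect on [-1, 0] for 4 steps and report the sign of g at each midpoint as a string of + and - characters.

g(-0.5) = -0.375 < 0, so the root lies in [-1, -0.5]
g(-0.75) = 1.046875 > 0, so the root lies in [-0.75, -0.5]
g(-0.625) = 0.275391 > 0, so the root lies in [-0.625, -0.5]
g(-0.5625) = -0.0642 < 0, so the root lies in [-0.625, -0.5625]

-++-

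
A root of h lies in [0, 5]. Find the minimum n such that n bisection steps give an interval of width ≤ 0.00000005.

27

Width after n steps is 5/2^n. Need 2^n ≥ 5/0.00000005 = 100000000.
2^26 = 67108864 < 100000000 ≤ 2^27 = 134217728, so n = 27.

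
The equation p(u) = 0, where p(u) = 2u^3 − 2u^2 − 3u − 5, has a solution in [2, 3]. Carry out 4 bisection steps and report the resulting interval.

u = 2.5 gives p = 6.25, positive; keep [2, 2.5]
u = 2.25 gives p = 0.90625, positive; keep [2, 2.25]
u = 2.125 gives p = -1.214844, negative; keep [2.125, 2.25]
u = 2.1875 gives p = -0.1978, negative; keep [2.1875, 2.25]

[2.1875, 2.25]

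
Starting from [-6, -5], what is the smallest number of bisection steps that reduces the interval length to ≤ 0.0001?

14

Width after n steps is 1/2^n. Need 2^n ≥ 1/0.0001 = 10000.
2^13 = 8192 < 10000 ≤ 2^14 = 16384, so n = 14.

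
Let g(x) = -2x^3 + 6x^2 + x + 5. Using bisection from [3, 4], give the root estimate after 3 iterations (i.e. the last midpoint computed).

g(3.5) = -3.75 < 0, so the root lies in [3, 3.5]
g(3.25) = 2.96875 > 0, so the root lies in [3.25, 3.5]
g(3.375) = -0.167969 < 0, so the root lies in [3.25, 3.375]

3.375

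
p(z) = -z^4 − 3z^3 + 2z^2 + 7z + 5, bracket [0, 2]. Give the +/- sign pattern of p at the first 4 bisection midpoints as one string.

++-+

p(1) = 10 > 0, so the root lies in [1, 2]
p(1.5) = 4.8125 > 0, so the root lies in [1.5, 2]
p(1.75) = -2.082031 < 0, so the root lies in [1.5, 1.75]
p(1.625) = 1.8103 > 0, so the root lies in [1.625, 1.75]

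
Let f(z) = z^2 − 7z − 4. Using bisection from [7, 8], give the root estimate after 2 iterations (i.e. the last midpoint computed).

7.75

f(7.5) = -0.25 < 0, so the root lies in [7.5, 8]
f(7.75) = 1.8125 > 0, so the root lies in [7.5, 7.75]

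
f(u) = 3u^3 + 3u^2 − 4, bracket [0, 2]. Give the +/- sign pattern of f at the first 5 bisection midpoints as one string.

+--+-

m = 1, f(m) = 2 (+); new bracket [0, 1]
m = 0.5, f(m) = -2.875 (−); new bracket [0.5, 1]
m = 0.75, f(m) = -1.046875 (−); new bracket [0.75, 1]
m = 0.875, f(m) = 0.3066 (+); new bracket [0.75, 0.875]
m = 0.8125, f(m) = -0.4104 (−); new bracket [0.8125, 0.875]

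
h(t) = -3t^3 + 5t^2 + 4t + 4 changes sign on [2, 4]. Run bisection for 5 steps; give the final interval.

t = 3 gives h = -20, negative; keep [2, 3]
t = 2.5 gives h = -1.625, negative; keep [2, 2.5]
t = 2.25 gives h = 4.140625, positive; keep [2.25, 2.5]
t = 2.375 gives h = 1.5137, positive; keep [2.375, 2.5]
t = 2.4375 gives h = 0.0105, positive; keep [2.4375, 2.5]

[2.4375, 2.5]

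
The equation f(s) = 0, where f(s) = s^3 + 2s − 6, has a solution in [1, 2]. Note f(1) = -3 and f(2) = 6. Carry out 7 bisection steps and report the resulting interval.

[1.453125, 1.4609375]

f(1.5) = 0.375 > 0, so the root lies in [1, 1.5]
f(1.25) = -1.546875 < 0, so the root lies in [1.25, 1.5]
f(1.375) = -0.650391 < 0, so the root lies in [1.375, 1.5]
f(1.4375) = -0.1545 < 0, so the root lies in [1.4375, 1.5]
f(1.46875) = 0.1059 > 0, so the root lies in [1.4375, 1.46875]
f(1.453125) = -0.0254 < 0, so the root lies in [1.453125, 1.46875]
f(1.4609375) = 0.04 > 0, so the root lies in [1.453125, 1.4609375]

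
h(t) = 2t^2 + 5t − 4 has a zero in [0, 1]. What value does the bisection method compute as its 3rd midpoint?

0.625

h(0.5) = -1 < 0, so the root lies in [0.5, 1]
h(0.75) = 0.875 > 0, so the root lies in [0.5, 0.75]
h(0.625) = -0.09375 < 0, so the root lies in [0.625, 0.75]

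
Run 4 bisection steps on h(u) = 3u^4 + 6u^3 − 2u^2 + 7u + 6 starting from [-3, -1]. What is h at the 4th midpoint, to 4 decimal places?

7.7585

midpoint -2: h = -16 < 0 → [-3, -2]
midpoint -2.5: h = -0.5625 < 0 → [-3, -2.5]
midpoint -2.75: h = 18.417969 > 0 → [-2.75, -2.5]
midpoint -2.625: h = 7.7585 > 0 → [-2.625, -2.5]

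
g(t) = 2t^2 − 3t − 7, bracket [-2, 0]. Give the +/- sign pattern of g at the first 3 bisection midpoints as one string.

-+-

m = -1, g(m) = -2 (−); new bracket [-2, -1]
m = -1.5, g(m) = 2 (+); new bracket [-1.5, -1]
m = -1.25, g(m) = -0.125 (−); new bracket [-1.5, -1.25]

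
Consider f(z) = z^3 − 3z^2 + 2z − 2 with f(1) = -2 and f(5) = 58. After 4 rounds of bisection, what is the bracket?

f(3) = 4 > 0, so the root lies in [1, 3]
f(2) = -2 < 0, so the root lies in [2, 3]
f(2.5) = -0.125 < 0, so the root lies in [2.5, 3]
f(2.75) = 1.6094 > 0, so the root lies in [2.5, 2.75]

[2.5, 2.75]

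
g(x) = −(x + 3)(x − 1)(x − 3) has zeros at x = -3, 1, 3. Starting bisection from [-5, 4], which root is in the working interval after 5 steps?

midpoint -0.5: g = -13.125 < 0 → [-5, -0.5]
midpoint -2.75: g = -5.390625 < 0 → [-5, -2.75]
midpoint -3.875: g = 29.326172 > 0 → [-3.875, -2.75]
midpoint -3.3125: g = 8.5071 > 0 → [-3.3125, -2.75]
midpoint -3.03125: g = 0.7598 > 0 → [-3.03125, -2.75]

-3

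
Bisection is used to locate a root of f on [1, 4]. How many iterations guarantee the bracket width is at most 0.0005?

13

Width after n steps is 3/2^n. Need 2^n ≥ 3/0.0005 = 6000.
2^12 = 4096 < 6000 ≤ 2^13 = 8192, so n = 13.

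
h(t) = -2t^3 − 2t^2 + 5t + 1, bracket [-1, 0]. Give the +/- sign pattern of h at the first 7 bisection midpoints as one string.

m = -0.5, h(m) = -1.75 (−); new bracket [-0.5, 0]
m = -0.25, h(m) = -0.34375 (−); new bracket [-0.25, 0]
m = -0.125, h(m) = 0.347656 (+); new bracket [-0.25, -0.125]
m = -0.1875, h(m) = 0.0054 (+); new bracket [-0.25, -0.1875]
m = -0.21875, h(m) = -0.1685 (−); new bracket [-0.21875, -0.1875]
m = -0.203125, h(m) = -0.0814 (−); new bracket [-0.203125, -0.1875]
m = -0.1953125, h(m) = -0.038 (−); new bracket [-0.1953125, -0.1875]

--++---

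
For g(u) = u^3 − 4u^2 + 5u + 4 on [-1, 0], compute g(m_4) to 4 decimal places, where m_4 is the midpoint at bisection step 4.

-0.2561

m = -0.5, g(m) = 0.375 (+); new bracket [-1, -0.5]
m = -0.75, g(m) = -2.421875 (−); new bracket [-0.75, -0.5]
m = -0.625, g(m) = -0.931641 (−); new bracket [-0.625, -0.5]
m = -0.5625, g(m) = -0.2561 (−); new bracket [-0.5625, -0.5]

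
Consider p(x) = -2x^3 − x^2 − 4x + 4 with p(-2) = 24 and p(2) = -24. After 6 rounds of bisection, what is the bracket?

p(0) = 4 > 0, so the root lies in [0, 2]
p(1) = -3 < 0, so the root lies in [0, 1]
p(0.5) = 1.5 > 0, so the root lies in [0.5, 1]
p(0.75) = -0.4062 < 0, so the root lies in [0.5, 0.75]
p(0.625) = 0.6211 > 0, so the root lies in [0.625, 0.75]
p(0.6875) = 0.1274 > 0, so the root lies in [0.6875, 0.75]

[0.6875, 0.75]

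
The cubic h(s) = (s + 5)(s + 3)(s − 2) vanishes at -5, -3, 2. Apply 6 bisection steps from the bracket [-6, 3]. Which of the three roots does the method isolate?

2

s = -1.5 gives h = -18.375, negative; keep [-1.5, 3]
s = 0.75 gives h = -26.953125, negative; keep [0.75, 3]
s = 1.875 gives h = -4.189453, negative; keep [1.875, 3]
s = 2.4375 gives h = 17.6931, positive; keep [1.875, 2.4375]
s = 2.15625 gives h = 5.7655, positive; keep [1.875, 2.15625]
s = 2.015625 gives h = 0.5498, positive; keep [1.875, 2.015625]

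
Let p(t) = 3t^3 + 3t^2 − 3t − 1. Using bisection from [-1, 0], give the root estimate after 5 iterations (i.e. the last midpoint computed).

t = -0.5 gives p = 0.875, positive; keep [-0.5, 0]
t = -0.25 gives p = -0.109375, negative; keep [-0.5, -0.25]
t = -0.375 gives p = 0.388672, positive; keep [-0.375, -0.25]
t = -0.3125 gives p = 0.1389, positive; keep [-0.3125, -0.25]
t = -0.28125 gives p = 0.0143, positive; keep [-0.28125, -0.25]

-0.28125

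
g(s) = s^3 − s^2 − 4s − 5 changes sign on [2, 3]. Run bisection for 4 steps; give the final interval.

s = 2.5 gives g = -5.625, negative; keep [2.5, 3]
s = 2.75 gives g = -2.765625, negative; keep [2.75, 3]
s = 2.875 gives g = -1.001953, negative; keep [2.875, 3]
s = 2.9375 gives g = -0.0315, negative; keep [2.9375, 3]

[2.9375, 3]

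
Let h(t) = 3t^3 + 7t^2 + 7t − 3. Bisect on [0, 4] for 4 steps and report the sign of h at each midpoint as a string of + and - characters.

+++-

h(2) = 63 > 0, so the root lies in [0, 2]
h(1) = 14 > 0, so the root lies in [0, 1]
h(0.5) = 2.625 > 0, so the root lies in [0, 0.5]
h(0.25) = -0.7656 < 0, so the root lies in [0.25, 0.5]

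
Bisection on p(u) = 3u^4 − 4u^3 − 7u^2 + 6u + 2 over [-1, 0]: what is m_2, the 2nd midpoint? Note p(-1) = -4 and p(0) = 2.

-0.25

u = -0.5 gives p = -2.0625, negative; keep [-0.5, 0]
u = -0.25 gives p = 0.136719, positive; keep [-0.5, -0.25]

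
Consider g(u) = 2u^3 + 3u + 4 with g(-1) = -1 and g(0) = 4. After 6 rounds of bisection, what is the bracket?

[-0.890625, -0.875]

midpoint -0.5: g = 2.25 > 0 → [-1, -0.5]
midpoint -0.75: g = 0.90625 > 0 → [-1, -0.75]
midpoint -0.875: g = 0.035156 > 0 → [-1, -0.875]
midpoint -0.9375: g = -0.4604 < 0 → [-0.9375, -0.875]
midpoint -0.90625: g = -0.2073 < 0 → [-0.90625, -0.875]
midpoint -0.890625: g = -0.0848 < 0 → [-0.890625, -0.875]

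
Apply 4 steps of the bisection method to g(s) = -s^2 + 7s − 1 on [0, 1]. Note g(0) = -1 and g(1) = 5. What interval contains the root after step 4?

[0.125, 0.1875]

s = 0.5 gives g = 2.25, positive; keep [0, 0.5]
s = 0.25 gives g = 0.6875, positive; keep [0, 0.25]
s = 0.125 gives g = -0.140625, negative; keep [0.125, 0.25]
s = 0.1875 gives g = 0.2773, positive; keep [0.125, 0.1875]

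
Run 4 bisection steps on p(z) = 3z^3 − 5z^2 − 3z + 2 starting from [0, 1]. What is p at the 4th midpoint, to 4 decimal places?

m = 0.5, p(m) = -0.375 (−); new bracket [0, 0.5]
m = 0.25, p(m) = 0.984375 (+); new bracket [0.25, 0.5]
m = 0.375, p(m) = 0.330078 (+); new bracket [0.375, 0.5]
m = 0.4375, p(m) = -0.0183 (−); new bracket [0.375, 0.4375]

-0.0183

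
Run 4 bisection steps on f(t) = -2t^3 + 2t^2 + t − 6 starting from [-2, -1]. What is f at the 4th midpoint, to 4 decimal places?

0.6548

m = -1.5, f(m) = 3.75 (+); new bracket [-1.5, -1]
m = -1.25, f(m) = -0.21875 (−); new bracket [-1.5, -1.25]
m = -1.375, f(m) = 1.605469 (+); new bracket [-1.375, -1.25]
m = -1.3125, f(m) = 0.6548 (+); new bracket [-1.3125, -1.25]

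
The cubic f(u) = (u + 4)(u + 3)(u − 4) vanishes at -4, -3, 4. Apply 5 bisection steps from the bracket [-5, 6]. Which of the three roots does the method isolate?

u = 0.5 gives f = -55.125, negative; keep [0.5, 6]
u = 3.25 gives f = -33.984375, negative; keep [3.25, 6]
u = 4.625 gives f = 41.103516, positive; keep [3.25, 4.625]
u = 3.9375 gives f = -3.4417, negative; keep [3.9375, 4.625]
u = 4.28125 gives f = 16.9588, positive; keep [3.9375, 4.28125]

4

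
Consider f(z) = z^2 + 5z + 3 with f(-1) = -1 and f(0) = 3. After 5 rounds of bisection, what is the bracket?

[-0.71875, -0.6875]

midpoint -0.5: f = 0.75 > 0 → [-1, -0.5]
midpoint -0.75: f = -0.1875 < 0 → [-0.75, -0.5]
midpoint -0.625: f = 0.265625 > 0 → [-0.75, -0.625]
midpoint -0.6875: f = 0.0352 > 0 → [-0.75, -0.6875]
midpoint -0.71875: f = -0.0771 < 0 → [-0.71875, -0.6875]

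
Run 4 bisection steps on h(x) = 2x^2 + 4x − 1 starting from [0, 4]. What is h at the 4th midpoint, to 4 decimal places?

midpoint 2: h = 15 > 0 → [0, 2]
midpoint 1: h = 5 > 0 → [0, 1]
midpoint 0.5: h = 1.5 > 0 → [0, 0.5]
midpoint 0.25: h = 0.125 > 0 → [0, 0.25]

0.1250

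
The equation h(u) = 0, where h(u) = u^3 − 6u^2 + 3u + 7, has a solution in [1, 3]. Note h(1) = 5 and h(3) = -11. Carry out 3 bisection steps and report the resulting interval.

[1.5, 1.75]

midpoint 2: h = -3 < 0 → [1, 2]
midpoint 1.5: h = 1.375 > 0 → [1.5, 2]
midpoint 1.75: h = -0.765625 < 0 → [1.5, 1.75]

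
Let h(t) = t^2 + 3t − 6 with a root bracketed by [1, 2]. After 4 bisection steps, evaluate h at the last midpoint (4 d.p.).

-0.3398

midpoint 1.5: h = 0.75 > 0 → [1, 1.5]
midpoint 1.25: h = -0.6875 < 0 → [1.25, 1.5]
midpoint 1.375: h = 0.015625 > 0 → [1.25, 1.375]
midpoint 1.3125: h = -0.3398 < 0 → [1.3125, 1.375]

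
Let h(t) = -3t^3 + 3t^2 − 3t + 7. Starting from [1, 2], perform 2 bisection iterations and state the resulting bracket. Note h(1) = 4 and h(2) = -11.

t = 1.5 gives h = -0.875, negative; keep [1, 1.5]
t = 1.25 gives h = 2.078125, positive; keep [1.25, 1.5]

[1.25, 1.5]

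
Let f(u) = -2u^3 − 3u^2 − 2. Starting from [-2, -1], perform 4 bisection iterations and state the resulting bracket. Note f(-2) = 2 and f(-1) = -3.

[-1.8125, -1.75]

midpoint -1.5: f = -2 < 0 → [-2, -1.5]
midpoint -1.75: f = -0.46875 < 0 → [-2, -1.75]
midpoint -1.875: f = 0.636719 > 0 → [-1.875, -1.75]
midpoint -1.8125: f = 0.0532 > 0 → [-1.8125, -1.75]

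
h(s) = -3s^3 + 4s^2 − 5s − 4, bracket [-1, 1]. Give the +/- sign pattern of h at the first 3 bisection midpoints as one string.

--+

m = 0, h(m) = -4 (−); new bracket [-1, 0]
m = -0.5, h(m) = -0.125 (−); new bracket [-1, -0.5]
m = -0.75, h(m) = 3.265625 (+); new bracket [-0.75, -0.5]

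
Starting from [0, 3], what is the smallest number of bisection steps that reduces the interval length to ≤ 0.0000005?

Width after n steps is 3/2^n. Need 2^n ≥ 3/0.0000005 = 6000000.
2^22 = 4194304 < 6000000 ≤ 2^23 = 8388608, so n = 23.

23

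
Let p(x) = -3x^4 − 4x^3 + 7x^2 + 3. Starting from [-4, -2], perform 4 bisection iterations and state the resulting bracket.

[-2.5, -2.375]

midpoint -3: p = -69 < 0 → [-3, -2]
midpoint -2.5: p = -7.9375 < 0 → [-2.5, -2]
midpoint -2.25: p = 7.113281 > 0 → [-2.5, -2.25]
midpoint -2.375: p = 0.6204 > 0 → [-2.5, -2.375]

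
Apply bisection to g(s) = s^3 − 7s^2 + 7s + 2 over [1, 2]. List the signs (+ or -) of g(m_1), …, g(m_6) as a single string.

g(1.5) = 0.125 > 0, so the root lies in [1.5, 2]
g(1.75) = -1.828125 < 0, so the root lies in [1.5, 1.75]
g(1.625) = -0.818359 < 0, so the root lies in [1.5, 1.625]
g(1.5625) = -0.3376 < 0, so the root lies in [1.5, 1.5625]
g(1.53125) = -0.104 < 0, so the root lies in [1.5, 1.53125]
g(1.515625) = 0.0111 > 0, so the root lies in [1.515625, 1.53125]

+----+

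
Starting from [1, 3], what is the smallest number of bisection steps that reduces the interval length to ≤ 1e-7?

25

Width after n steps is 2/2^n. Need 2^n ≥ 2/1e-7 = 20000000.
2^24 = 16777216 < 20000000 ≤ 2^25 = 33554432, so n = 25.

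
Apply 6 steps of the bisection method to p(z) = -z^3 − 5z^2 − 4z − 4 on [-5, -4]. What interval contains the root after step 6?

[-4.296875, -4.28125]

p(-4.5) = 3.875 > 0, so the root lies in [-4.5, -4]
p(-4.25) = -0.546875 < 0, so the root lies in [-4.5, -4.25]
p(-4.375) = 1.537109 > 0, so the root lies in [-4.375, -4.25]
p(-4.3125) = 0.4641 > 0, so the root lies in [-4.3125, -4.25]
p(-4.28125) = -0.049 < 0, so the root lies in [-4.3125, -4.28125]
p(-4.296875) = 0.2056 > 0, so the root lies in [-4.296875, -4.28125]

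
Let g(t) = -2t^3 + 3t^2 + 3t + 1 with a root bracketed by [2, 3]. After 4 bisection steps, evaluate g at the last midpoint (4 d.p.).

-0.7524

midpoint 2.5: g = -4 < 0 → [2, 2.5]
midpoint 2.25: g = 0.15625 > 0 → [2.25, 2.5]
midpoint 2.375: g = -1.746094 < 0 → [2.25, 2.375]
midpoint 2.3125: g = -0.7524 < 0 → [2.25, 2.3125]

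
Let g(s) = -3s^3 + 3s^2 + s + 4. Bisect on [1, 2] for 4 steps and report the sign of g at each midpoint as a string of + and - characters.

g(1.5) = 2.125 > 0, so the root lies in [1.5, 2]
g(1.75) = -1.140625 < 0, so the root lies in [1.5, 1.75]
g(1.625) = 0.673828 > 0, so the root lies in [1.625, 1.75]
g(1.6875) = -0.1858 < 0, so the root lies in [1.625, 1.6875]

+-+-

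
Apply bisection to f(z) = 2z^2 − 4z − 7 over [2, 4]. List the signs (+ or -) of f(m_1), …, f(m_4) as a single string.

m = 3, f(m) = -1 (−); new bracket [3, 4]
m = 3.5, f(m) = 3.5 (+); new bracket [3, 3.5]
m = 3.25, f(m) = 1.125 (+); new bracket [3, 3.25]
m = 3.125, f(m) = 0.0312 (+); new bracket [3, 3.125]

-+++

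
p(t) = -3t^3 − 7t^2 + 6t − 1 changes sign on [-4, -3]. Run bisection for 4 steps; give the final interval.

m = -3.5, p(m) = 20.875 (+); new bracket [-3.5, -3]
m = -3.25, p(m) = 8.546875 (+); new bracket [-3.25, -3]
m = -3.125, p(m) = 3.443359 (+); new bracket [-3.125, -3]
m = -3.0625, p(m) = 1.1414 (+); new bracket [-3.0625, -3]

[-3.0625, -3]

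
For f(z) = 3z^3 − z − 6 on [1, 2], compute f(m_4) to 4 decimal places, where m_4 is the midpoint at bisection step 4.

-0.5295

f(1.5) = 2.625 > 0, so the root lies in [1, 1.5]
f(1.25) = -1.390625 < 0, so the root lies in [1.25, 1.5]
f(1.375) = 0.423828 > 0, so the root lies in [1.25, 1.375]
f(1.3125) = -0.5295 < 0, so the root lies in [1.3125, 1.375]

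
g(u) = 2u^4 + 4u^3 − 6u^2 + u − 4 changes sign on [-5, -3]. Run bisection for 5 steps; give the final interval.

[-3.125, -3.0625]

g(-4) = 152 > 0, so the root lies in [-4, -3]
g(-3.5) = 47.625 > 0, so the root lies in [-3.5, -3]
g(-3.25) = 15.195312 > 0, so the root lies in [-3.25, -3]
g(-3.125) = 2.9458 > 0, so the root lies in [-3.125, -3]
g(-3.0625) = -2.2998 < 0, so the root lies in [-3.125, -3.0625]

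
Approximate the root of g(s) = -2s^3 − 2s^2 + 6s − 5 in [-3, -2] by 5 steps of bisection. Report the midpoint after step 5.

g(-2.5) = -1.25 < 0, so the root lies in [-3, -2.5]
g(-2.75) = 4.96875 > 0, so the root lies in [-2.75, -2.5]
g(-2.625) = 1.644531 > 0, so the root lies in [-2.625, -2.5]
g(-2.5625) = 0.145 > 0, so the root lies in [-2.5625, -2.5]
g(-2.53125) = -0.5654 < 0, so the root lies in [-2.5625, -2.53125]

-2.53125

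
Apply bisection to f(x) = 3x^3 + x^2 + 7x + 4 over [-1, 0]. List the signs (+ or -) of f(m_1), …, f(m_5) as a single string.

m = -0.5, f(m) = 0.375 (+); new bracket [-1, -0.5]
m = -0.75, f(m) = -1.953125 (−); new bracket [-0.75, -0.5]
m = -0.625, f(m) = -0.716797 (−); new bracket [-0.625, -0.5]
m = -0.5625, f(m) = -0.155 (−); new bracket [-0.5625, -0.5]
m = -0.53125, f(m) = 0.1137 (+); new bracket [-0.5625, -0.53125]

+---+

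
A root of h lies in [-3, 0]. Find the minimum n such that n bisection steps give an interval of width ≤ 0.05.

6

Width after n steps is 3/2^n. Need 2^n ≥ 3/0.05 = 60.
2^5 = 32 < 60 ≤ 2^6 = 64, so n = 6.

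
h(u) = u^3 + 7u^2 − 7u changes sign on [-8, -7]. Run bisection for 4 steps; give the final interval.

midpoint -7.5: h = 24.375 > 0 → [-8, -7.5]
midpoint -7.75: h = 9.203125 > 0 → [-8, -7.75]
midpoint -7.875: h = 0.861328 > 0 → [-8, -7.875]
midpoint -7.9375: h = -3.5037 < 0 → [-7.9375, -7.875]

[-7.9375, -7.875]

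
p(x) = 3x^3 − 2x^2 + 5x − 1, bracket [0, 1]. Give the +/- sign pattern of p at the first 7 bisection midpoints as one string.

++--+--

p(0.5) = 1.375 > 0, so the root lies in [0, 0.5]
p(0.25) = 0.171875 > 0, so the root lies in [0, 0.25]
p(0.125) = -0.400391 < 0, so the root lies in [0.125, 0.25]
p(0.1875) = -0.113 < 0, so the root lies in [0.1875, 0.25]
p(0.21875) = 0.0294 > 0, so the root lies in [0.1875, 0.21875]
p(0.203125) = -0.0418 < 0, so the root lies in [0.203125, 0.21875]
p(0.2109375) = -0.0061 < 0, so the root lies in [0.2109375, 0.21875]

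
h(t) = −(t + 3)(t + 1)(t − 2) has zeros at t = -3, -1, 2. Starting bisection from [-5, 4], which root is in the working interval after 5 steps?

2

m = -0.5, h(m) = 3.125 (+); new bracket [-0.5, 4]
m = 1.75, h(m) = 3.265625 (+); new bracket [1.75, 4]
m = 2.875, h(m) = -19.919922 (−); new bracket [1.75, 2.875]
m = 2.3125, h(m) = -5.4993 (−); new bracket [1.75, 2.3125]
m = 2.03125, h(m) = -0.4766 (−); new bracket [1.75, 2.03125]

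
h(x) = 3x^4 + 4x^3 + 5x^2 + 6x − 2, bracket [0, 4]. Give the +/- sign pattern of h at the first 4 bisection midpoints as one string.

+++-

midpoint 2: h = 110 > 0 → [0, 2]
midpoint 1: h = 16 > 0 → [0, 1]
midpoint 0.5: h = 2.9375 > 0 → [0, 0.5]
midpoint 0.25: h = -0.1133 < 0 → [0.25, 0.5]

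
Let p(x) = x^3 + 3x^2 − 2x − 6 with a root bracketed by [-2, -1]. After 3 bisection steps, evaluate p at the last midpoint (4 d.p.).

midpoint -1.5: p = 0.375 > 0 → [-1.5, -1]
midpoint -1.25: p = -0.765625 < 0 → [-1.5, -1.25]
midpoint -1.375: p = -0.177734 < 0 → [-1.5, -1.375]

-0.1777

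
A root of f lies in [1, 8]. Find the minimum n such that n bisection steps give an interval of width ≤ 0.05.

Width after n steps is 7/2^n. Need 2^n ≥ 7/0.05 = 140.
2^7 = 128 < 140 ≤ 2^8 = 256, so n = 8.

8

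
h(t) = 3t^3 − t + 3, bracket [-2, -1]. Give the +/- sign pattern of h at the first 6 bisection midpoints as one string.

midpoint -1.5: h = -5.625 < 0 → [-1.5, -1]
midpoint -1.25: h = -1.609375 < 0 → [-1.25, -1]
midpoint -1.125: h = -0.146484 < 0 → [-1.125, -1]
midpoint -1.0625: h = 0.4641 > 0 → [-1.125, -1.0625]
midpoint -1.09375: h = 0.1684 > 0 → [-1.125, -1.09375]
midpoint -1.109375: h = 0.0134 > 0 → [-1.125, -1.109375]

---+++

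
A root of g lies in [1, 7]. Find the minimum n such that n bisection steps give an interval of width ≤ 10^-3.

13

Width after n steps is 6/2^n. Need 2^n ≥ 6/10^-3 = 6000.
2^12 = 4096 < 6000 ≤ 2^13 = 8192, so n = 13.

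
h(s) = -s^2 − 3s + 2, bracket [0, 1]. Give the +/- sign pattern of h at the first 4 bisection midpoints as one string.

+---

midpoint 0.5: h = 0.25 > 0 → [0.5, 1]
midpoint 0.75: h = -0.8125 < 0 → [0.5, 0.75]
midpoint 0.625: h = -0.265625 < 0 → [0.5, 0.625]
midpoint 0.5625: h = -0.0039 < 0 → [0.5, 0.5625]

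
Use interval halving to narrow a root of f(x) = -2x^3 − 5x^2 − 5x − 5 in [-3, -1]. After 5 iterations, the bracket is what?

midpoint -2: f = 1 > 0 → [-2, -1]
midpoint -1.5: f = -2 < 0 → [-2, -1.5]
midpoint -1.75: f = -0.84375 < 0 → [-2, -1.75]
midpoint -1.875: f = -0.0195 < 0 → [-2, -1.875]
midpoint -1.9375: f = 0.4644 > 0 → [-1.9375, -1.875]

[-1.9375, -1.875]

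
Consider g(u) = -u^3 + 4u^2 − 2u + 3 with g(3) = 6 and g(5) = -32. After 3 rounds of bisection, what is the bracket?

[3.5, 3.75]

g(4) = -5 < 0, so the root lies in [3, 4]
g(3.5) = 2.125 > 0, so the root lies in [3.5, 4]
g(3.75) = -0.984375 < 0, so the root lies in [3.5, 3.75]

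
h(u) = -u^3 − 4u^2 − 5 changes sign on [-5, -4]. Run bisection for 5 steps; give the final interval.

midpoint -4.5: h = 5.125 > 0 → [-4.5, -4]
midpoint -4.25: h = -0.484375 < 0 → [-4.5, -4.25]
midpoint -4.375: h = 2.177734 > 0 → [-4.375, -4.25]
midpoint -4.3125: h = 0.8118 > 0 → [-4.3125, -4.25]
midpoint -4.28125: h = 0.1551 > 0 → [-4.28125, -4.25]

[-4.28125, -4.25]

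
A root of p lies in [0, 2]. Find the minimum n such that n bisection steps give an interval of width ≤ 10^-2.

8

Width after n steps is 2/2^n. Need 2^n ≥ 2/10^-2 = 200.
2^7 = 128 < 200 ≤ 2^8 = 256, so n = 8.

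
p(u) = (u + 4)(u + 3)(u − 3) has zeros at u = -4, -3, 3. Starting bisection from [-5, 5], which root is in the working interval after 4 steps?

midpoint 0: p = -36 < 0 → [0, 5]
midpoint 2.5: p = -17.875 < 0 → [2.5, 5]
midpoint 3.75: p = 39.234375 > 0 → [2.5, 3.75]
midpoint 3.125: p = 5.4551 > 0 → [2.5, 3.125]

3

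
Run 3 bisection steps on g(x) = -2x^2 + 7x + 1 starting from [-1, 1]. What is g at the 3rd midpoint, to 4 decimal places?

-0.8750

g(0) = 1 > 0, so the root lies in [-1, 0]
g(-0.5) = -3 < 0, so the root lies in [-0.5, 0]
g(-0.25) = -0.875 < 0, so the root lies in [-0.25, 0]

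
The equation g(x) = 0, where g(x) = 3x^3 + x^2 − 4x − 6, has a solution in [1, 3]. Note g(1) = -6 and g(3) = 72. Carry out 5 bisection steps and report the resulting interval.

[1.4375, 1.5]

x = 2 gives g = 14, positive; keep [1, 2]
x = 1.5 gives g = 0.375, positive; keep [1, 1.5]
x = 1.25 gives g = -3.578125, negative; keep [1.25, 1.5]
x = 1.375 gives g = -1.8105, negative; keep [1.375, 1.5]
x = 1.4375 gives g = -0.7722, negative; keep [1.4375, 1.5]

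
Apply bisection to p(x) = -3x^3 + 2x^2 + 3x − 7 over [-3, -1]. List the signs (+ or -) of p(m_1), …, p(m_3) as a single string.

++-

m = -2, p(m) = 19 (+); new bracket [-2, -1]
m = -1.5, p(m) = 3.125 (+); new bracket [-1.5, -1]
m = -1.25, p(m) = -1.765625 (−); new bracket [-1.5, -1.25]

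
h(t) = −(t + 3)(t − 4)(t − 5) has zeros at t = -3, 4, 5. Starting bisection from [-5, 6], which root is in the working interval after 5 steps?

-3

midpoint 0.5: h = -55.125 < 0 → [-5, 0.5]
midpoint -2.25: h = -33.984375 < 0 → [-5, -2.25]
midpoint -3.625: h = 41.103516 > 0 → [-3.625, -2.25]
midpoint -2.9375: h = -3.4417 < 0 → [-3.625, -2.9375]
midpoint -3.28125: h = 16.9588 > 0 → [-3.28125, -2.9375]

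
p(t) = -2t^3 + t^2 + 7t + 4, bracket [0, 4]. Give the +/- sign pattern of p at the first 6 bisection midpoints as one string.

midpoint 2: p = 6 > 0 → [2, 4]
midpoint 3: p = -20 < 0 → [2, 3]
midpoint 2.5: p = -3.5 < 0 → [2, 2.5]
midpoint 2.25: p = 2.0312 > 0 → [2.25, 2.5]
midpoint 2.375: p = -0.5273 < 0 → [2.25, 2.375]
midpoint 2.3125: p = 0.8022 > 0 → [2.3125, 2.375]

+--+-+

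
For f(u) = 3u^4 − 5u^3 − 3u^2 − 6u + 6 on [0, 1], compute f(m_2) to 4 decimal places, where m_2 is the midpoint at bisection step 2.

-1.3477

f(0.5) = 1.8125 > 0, so the root lies in [0.5, 1]
f(0.75) = -1.347656 < 0, so the root lies in [0.5, 0.75]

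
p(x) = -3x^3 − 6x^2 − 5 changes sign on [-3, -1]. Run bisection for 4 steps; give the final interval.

midpoint -2: p = -5 < 0 → [-3, -2]
midpoint -2.5: p = 4.375 > 0 → [-2.5, -2]
midpoint -2.25: p = -1.203125 < 0 → [-2.5, -2.25]
midpoint -2.375: p = 1.3457 > 0 → [-2.375, -2.25]

[-2.375, -2.25]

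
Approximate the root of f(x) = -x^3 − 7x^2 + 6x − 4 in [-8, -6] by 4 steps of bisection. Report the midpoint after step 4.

m = -7, f(m) = -46 (−); new bracket [-8, -7]
m = -7.5, f(m) = -20.875 (−); new bracket [-8, -7.5]
m = -7.75, f(m) = -5.453125 (−); new bracket [-8, -7.75]
m = -7.875, f(m) = 3.0137 (+); new bracket [-7.875, -7.75]

-7.875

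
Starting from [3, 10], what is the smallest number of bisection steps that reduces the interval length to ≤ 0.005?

11

Width after n steps is 7/2^n. Need 2^n ≥ 7/0.005 = 1400.
2^10 = 1024 < 1400 ≤ 2^11 = 2048, so n = 11.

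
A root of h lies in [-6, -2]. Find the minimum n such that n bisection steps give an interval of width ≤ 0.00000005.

Width after n steps is 4/2^n. Need 2^n ≥ 4/0.00000005 = 80000000.
2^26 = 67108864 < 80000000 ≤ 2^27 = 134217728, so n = 27.

27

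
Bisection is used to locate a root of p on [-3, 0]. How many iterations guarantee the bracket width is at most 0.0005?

13

Width after n steps is 3/2^n. Need 2^n ≥ 3/0.0005 = 6000.
2^12 = 4096 < 6000 ≤ 2^13 = 8192, so n = 13.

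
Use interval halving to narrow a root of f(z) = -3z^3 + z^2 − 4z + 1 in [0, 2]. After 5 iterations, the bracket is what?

f(1) = -5 < 0, so the root lies in [0, 1]
f(0.5) = -1.125 < 0, so the root lies in [0, 0.5]
f(0.25) = 0.015625 > 0, so the root lies in [0.25, 0.5]
f(0.375) = -0.5176 < 0, so the root lies in [0.25, 0.375]
f(0.3125) = -0.2439 < 0, so the root lies in [0.25, 0.3125]

[0.25, 0.3125]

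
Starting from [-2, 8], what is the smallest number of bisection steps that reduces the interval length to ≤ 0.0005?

Width after n steps is 10/2^n. Need 2^n ≥ 10/0.0005 = 20000.
2^14 = 16384 < 20000 ≤ 2^15 = 32768, so n = 15.

15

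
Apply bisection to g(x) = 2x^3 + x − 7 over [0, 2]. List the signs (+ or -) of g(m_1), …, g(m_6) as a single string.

-+--+-

midpoint 1: g = -4 < 0 → [1, 2]
midpoint 1.5: g = 1.25 > 0 → [1, 1.5]
midpoint 1.25: g = -1.84375 < 0 → [1.25, 1.5]
midpoint 1.375: g = -0.4258 < 0 → [1.375, 1.5]
midpoint 1.4375: g = 0.3784 > 0 → [1.375, 1.4375]
midpoint 1.40625: g = -0.0319 < 0 → [1.40625, 1.4375]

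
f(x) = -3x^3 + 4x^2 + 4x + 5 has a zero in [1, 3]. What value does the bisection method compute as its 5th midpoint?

2.3125

x = 2 gives f = 5, positive; keep [2, 3]
x = 2.5 gives f = -6.875, negative; keep [2, 2.5]
x = 2.25 gives f = 0.078125, positive; keep [2.25, 2.5]
x = 2.375 gives f = -3.127, negative; keep [2.25, 2.375]
x = 2.3125 gives f = -1.4587, negative; keep [2.25, 2.3125]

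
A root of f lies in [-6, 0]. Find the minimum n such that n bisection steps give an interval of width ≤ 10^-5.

Width after n steps is 6/2^n. Need 2^n ≥ 6/10^-5 = 600000.
2^19 = 524288 < 600000 ≤ 2^20 = 1048576, so n = 20.

20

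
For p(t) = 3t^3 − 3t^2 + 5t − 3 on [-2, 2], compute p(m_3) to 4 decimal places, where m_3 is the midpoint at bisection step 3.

m = 0, p(m) = -3 (−); new bracket [0, 2]
m = 1, p(m) = 2 (+); new bracket [0, 1]
m = 0.5, p(m) = -0.875 (−); new bracket [0.5, 1]

-0.8750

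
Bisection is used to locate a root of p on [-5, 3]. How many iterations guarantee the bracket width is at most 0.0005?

Width after n steps is 8/2^n. Need 2^n ≥ 8/0.0005 = 16000.
2^13 = 8192 < 16000 ≤ 2^14 = 16384, so n = 14.

14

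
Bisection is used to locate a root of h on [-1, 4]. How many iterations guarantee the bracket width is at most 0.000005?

Width after n steps is 5/2^n. Need 2^n ≥ 5/0.000005 = 1000000.
2^19 = 524288 < 1000000 ≤ 2^20 = 1048576, so n = 20.

20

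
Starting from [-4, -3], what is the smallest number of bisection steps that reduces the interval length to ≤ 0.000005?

18

Width after n steps is 1/2^n. Need 2^n ≥ 1/0.000005 = 200000.
2^17 = 131072 < 200000 ≤ 2^18 = 262144, so n = 18.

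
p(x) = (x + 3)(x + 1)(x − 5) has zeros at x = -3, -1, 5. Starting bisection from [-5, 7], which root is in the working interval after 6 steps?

p(1) = -32 < 0, so the root lies in [1, 7]
p(4) = -35 < 0, so the root lies in [4, 7]
p(5.5) = 27.625 > 0, so the root lies in [4, 5.5]
p(4.75) = -11.1406 < 0, so the root lies in [4.75, 5.5]
p(5.125) = 6.2207 > 0, so the root lies in [4.75, 5.125]
p(4.9375) = -2.9456 < 0, so the root lies in [4.9375, 5.125]

5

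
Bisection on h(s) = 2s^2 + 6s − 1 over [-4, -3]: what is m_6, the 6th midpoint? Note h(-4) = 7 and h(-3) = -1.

-3.171875

h(-3.5) = 2.5 > 0, so the root lies in [-3.5, -3]
h(-3.25) = 0.625 > 0, so the root lies in [-3.25, -3]
h(-3.125) = -0.21875 < 0, so the root lies in [-3.25, -3.125]
h(-3.1875) = 0.1953 > 0, so the root lies in [-3.1875, -3.125]
h(-3.15625) = -0.0137 < 0, so the root lies in [-3.1875, -3.15625]
h(-3.171875) = 0.0903 > 0, so the root lies in [-3.171875, -3.15625]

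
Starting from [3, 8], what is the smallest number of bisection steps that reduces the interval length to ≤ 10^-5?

Width after n steps is 5/2^n. Need 2^n ≥ 5/10^-5 = 500000.
2^18 = 262144 < 500000 ≤ 2^19 = 524288, so n = 19.

19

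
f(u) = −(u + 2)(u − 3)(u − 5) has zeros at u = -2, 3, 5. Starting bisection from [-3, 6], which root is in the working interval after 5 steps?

-2

u = 1.5 gives f = -18.375, negative; keep [-3, 1.5]
u = -0.75 gives f = -26.953125, negative; keep [-3, -0.75]
u = -1.875 gives f = -4.189453, negative; keep [-3, -1.875]
u = -2.4375 gives f = 17.6931, positive; keep [-2.4375, -1.875]
u = -2.15625 gives f = 5.7655, positive; keep [-2.15625, -1.875]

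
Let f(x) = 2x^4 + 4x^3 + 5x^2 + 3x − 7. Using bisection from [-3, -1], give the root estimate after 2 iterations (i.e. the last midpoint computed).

-1.5

m = -2, f(m) = 7 (+); new bracket [-2, -1]
m = -1.5, f(m) = -3.625 (−); new bracket [-2, -1.5]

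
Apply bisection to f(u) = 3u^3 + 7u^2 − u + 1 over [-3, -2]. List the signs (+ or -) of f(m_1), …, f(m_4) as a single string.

+---

m = -2.5, f(m) = 0.375 (+); new bracket [-3, -2.5]
m = -2.75, f(m) = -5.703125 (−); new bracket [-2.75, -2.5]
m = -2.625, f(m) = -2.404297 (−); new bracket [-2.625, -2.5]
m = -2.5625, f(m) = -0.9519 (−); new bracket [-2.5625, -2.5]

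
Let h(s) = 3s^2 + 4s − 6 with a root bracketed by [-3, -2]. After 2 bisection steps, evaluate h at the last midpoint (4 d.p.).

m = -2.5, h(m) = 2.75 (+); new bracket [-2.5, -2]
m = -2.25, h(m) = 0.1875 (+); new bracket [-2.25, -2]

0.1875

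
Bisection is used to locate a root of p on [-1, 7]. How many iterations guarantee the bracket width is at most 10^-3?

13

Width after n steps is 8/2^n. Need 2^n ≥ 8/10^-3 = 8000.
2^12 = 4096 < 8000 ≤ 2^13 = 8192, so n = 13.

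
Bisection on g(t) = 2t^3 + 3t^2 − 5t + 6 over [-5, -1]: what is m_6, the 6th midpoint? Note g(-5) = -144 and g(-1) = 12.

g(-3) = -6 < 0, so the root lies in [-3, -1]
g(-2) = 12 > 0, so the root lies in [-3, -2]
g(-2.5) = 6 > 0, so the root lies in [-3, -2.5]
g(-2.75) = 0.8438 > 0, so the root lies in [-3, -2.75]
g(-2.875) = -2.3555 < 0, so the root lies in [-2.875, -2.75]
g(-2.8125) = -0.7017 < 0, so the root lies in [-2.8125, -2.75]

-2.8125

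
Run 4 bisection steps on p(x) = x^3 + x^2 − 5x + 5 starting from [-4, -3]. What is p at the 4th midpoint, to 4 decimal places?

midpoint -3.5: p = -8.125 < 0 → [-3.5, -3]
midpoint -3.25: p = -2.515625 < 0 → [-3.25, -3]
midpoint -3.125: p = -0.126953 < 0 → [-3.125, -3]
midpoint -3.0625: p = 0.9685 > 0 → [-3.125, -3.0625]

0.9685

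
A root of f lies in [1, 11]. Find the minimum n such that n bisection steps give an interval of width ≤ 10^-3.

Width after n steps is 10/2^n. Need 2^n ≥ 10/10^-3 = 10000.
2^13 = 8192 < 10000 ≤ 2^14 = 16384, so n = 14.

14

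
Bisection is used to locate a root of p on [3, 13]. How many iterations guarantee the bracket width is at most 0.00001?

20

Width after n steps is 10/2^n. Need 2^n ≥ 10/0.00001 = 1000000.
2^19 = 524288 < 1000000 ≤ 2^20 = 1048576, so n = 20.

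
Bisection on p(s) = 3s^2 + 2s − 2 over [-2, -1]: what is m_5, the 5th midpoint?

s = -1.5 gives p = 1.75, positive; keep [-1.5, -1]
s = -1.25 gives p = 0.1875, positive; keep [-1.25, -1]
s = -1.125 gives p = -0.453125, negative; keep [-1.25, -1.125]
s = -1.1875 gives p = -0.1445, negative; keep [-1.25, -1.1875]
s = -1.21875 gives p = 0.0186, positive; keep [-1.21875, -1.1875]

-1.21875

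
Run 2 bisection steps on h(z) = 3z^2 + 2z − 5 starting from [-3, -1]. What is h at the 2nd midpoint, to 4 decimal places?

z = -2 gives h = 3, positive; keep [-2, -1]
z = -1.5 gives h = -1.25, negative; keep [-2, -1.5]

-1.2500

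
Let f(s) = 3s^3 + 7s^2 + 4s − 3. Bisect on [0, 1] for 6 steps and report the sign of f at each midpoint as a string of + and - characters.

+--+-+

m = 0.5, f(m) = 1.125 (+); new bracket [0, 0.5]
m = 0.25, f(m) = -1.515625 (−); new bracket [0.25, 0.5]
m = 0.375, f(m) = -0.357422 (−); new bracket [0.375, 0.5]
m = 0.4375, f(m) = 0.3411 (+); new bracket [0.375, 0.4375]
m = 0.40625, f(m) = -0.0186 (−); new bracket [0.40625, 0.4375]
m = 0.421875, f(m) = 0.1586 (+); new bracket [0.40625, 0.421875]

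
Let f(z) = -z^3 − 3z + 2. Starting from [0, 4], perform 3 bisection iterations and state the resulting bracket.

m = 2, f(m) = -12 (−); new bracket [0, 2]
m = 1, f(m) = -2 (−); new bracket [0, 1]
m = 0.5, f(m) = 0.375 (+); new bracket [0.5, 1]

[0.5, 1]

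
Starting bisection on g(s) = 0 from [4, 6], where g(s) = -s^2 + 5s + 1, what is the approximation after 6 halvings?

5.21875

g(5) = 1 > 0, so the root lies in [5, 6]
g(5.5) = -1.75 < 0, so the root lies in [5, 5.5]
g(5.25) = -0.3125 < 0, so the root lies in [5, 5.25]
g(5.125) = 0.3594 > 0, so the root lies in [5.125, 5.25]
g(5.1875) = 0.0273 > 0, so the root lies in [5.1875, 5.25]
g(5.21875) = -0.1416 < 0, so the root lies in [5.1875, 5.21875]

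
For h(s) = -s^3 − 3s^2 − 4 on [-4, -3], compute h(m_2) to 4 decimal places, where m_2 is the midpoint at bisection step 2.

h(-3.5) = 2.125 > 0, so the root lies in [-3.5, -3]
h(-3.25) = -1.359375 < 0, so the root lies in [-3.5, -3.25]

-1.3594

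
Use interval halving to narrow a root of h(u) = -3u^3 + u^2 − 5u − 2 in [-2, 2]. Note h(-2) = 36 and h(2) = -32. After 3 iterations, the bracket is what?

h(0) = -2 < 0, so the root lies in [-2, 0]
h(-1) = 7 > 0, so the root lies in [-1, 0]
h(-0.5) = 1.125 > 0, so the root lies in [-0.5, 0]

[-0.5, 0]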